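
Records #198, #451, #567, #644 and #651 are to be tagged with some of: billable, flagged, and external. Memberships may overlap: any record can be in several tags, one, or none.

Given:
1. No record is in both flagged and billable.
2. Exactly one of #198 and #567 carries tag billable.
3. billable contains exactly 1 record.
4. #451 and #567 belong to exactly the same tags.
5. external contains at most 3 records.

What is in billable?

billable = {#198}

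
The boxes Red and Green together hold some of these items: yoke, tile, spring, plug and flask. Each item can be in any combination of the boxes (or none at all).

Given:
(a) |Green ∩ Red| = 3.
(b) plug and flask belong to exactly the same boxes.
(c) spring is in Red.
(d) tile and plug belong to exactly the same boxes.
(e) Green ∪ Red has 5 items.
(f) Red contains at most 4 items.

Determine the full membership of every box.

Red = {flask, plug, spring, tile}; Green = {flask, plug, tile, yoke}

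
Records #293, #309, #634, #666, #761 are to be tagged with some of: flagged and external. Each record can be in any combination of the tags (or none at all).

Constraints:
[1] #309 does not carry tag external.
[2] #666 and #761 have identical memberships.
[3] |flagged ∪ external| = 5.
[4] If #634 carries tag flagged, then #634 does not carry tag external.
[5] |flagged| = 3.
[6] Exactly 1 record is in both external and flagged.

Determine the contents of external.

external = {#293, #666, #761}

From (1): #309 ∉ external.
Suppose #293 ∉ external: no assignment then satisfies all the clues, so #293 ∈ external.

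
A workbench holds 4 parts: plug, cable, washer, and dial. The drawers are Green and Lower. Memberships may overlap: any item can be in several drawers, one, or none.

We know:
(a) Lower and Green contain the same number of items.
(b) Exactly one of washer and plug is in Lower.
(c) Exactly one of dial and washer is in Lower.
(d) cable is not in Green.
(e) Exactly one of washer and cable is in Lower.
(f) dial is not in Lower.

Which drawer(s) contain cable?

cable: none

From (d): cable ∉ Green.
From (f): dial ∉ Lower.
(c) (exactly one): washer ∈ Lower.
(e) (exactly one): cable ∉ Lower.
(b) (exactly one): plug ∉ Lower.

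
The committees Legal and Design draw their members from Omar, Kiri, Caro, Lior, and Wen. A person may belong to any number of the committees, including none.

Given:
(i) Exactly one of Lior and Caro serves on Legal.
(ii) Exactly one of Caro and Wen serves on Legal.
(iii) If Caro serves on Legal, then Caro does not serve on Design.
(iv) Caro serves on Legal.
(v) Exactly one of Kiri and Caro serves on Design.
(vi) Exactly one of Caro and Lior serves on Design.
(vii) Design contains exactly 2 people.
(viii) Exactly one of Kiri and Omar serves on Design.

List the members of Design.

From (iv): Caro ∈ Legal.
(i) (exactly one): Lior ∉ Legal.
(ii) (exactly one): Wen ∉ Legal.
(iii): Caro ∉ Design.
(v) (exactly one): Kiri ∈ Design.
(vi) (exactly one): Lior ∈ Design.
(vii): Design already has 2, so the rest are out.

Design = {Kiri, Lior}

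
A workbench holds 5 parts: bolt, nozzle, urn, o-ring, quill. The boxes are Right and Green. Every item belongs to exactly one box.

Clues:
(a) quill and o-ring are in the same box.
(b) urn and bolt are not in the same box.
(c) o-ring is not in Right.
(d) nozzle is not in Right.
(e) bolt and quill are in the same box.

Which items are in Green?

From (c): o-ring ∉ Right.
From (d): nozzle ∉ Right.
(a): quill matches o-ring: quill ∉ Right.
(e): bolt matches quill: bolt ∉ Right.
Only one box left: bolt ∈ Green.
Only one box left: nozzle ∈ Green.
Only one box left: o-ring ∈ Green.
Only one box left: quill ∈ Green.
(b): urn ∉ Green.
Only one box left: urn ∈ Right.

Green = {bolt, nozzle, o-ring, quill}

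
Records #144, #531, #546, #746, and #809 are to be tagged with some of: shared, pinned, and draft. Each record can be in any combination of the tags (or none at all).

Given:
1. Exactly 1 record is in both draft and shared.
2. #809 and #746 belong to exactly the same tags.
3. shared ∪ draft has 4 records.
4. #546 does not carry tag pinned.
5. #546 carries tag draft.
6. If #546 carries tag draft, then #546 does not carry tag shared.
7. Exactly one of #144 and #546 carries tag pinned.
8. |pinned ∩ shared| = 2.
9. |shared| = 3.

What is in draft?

From (4): #546 ∉ pinned.
From (5): #546 ∈ draft.
(6): #546 ∉ shared.
(7) (exactly one): #144 ∈ pinned.
Suppose #144 ∈ draft: no assignment then satisfies all the clues, so #144 ∉ draft.

draft = {#531, #546}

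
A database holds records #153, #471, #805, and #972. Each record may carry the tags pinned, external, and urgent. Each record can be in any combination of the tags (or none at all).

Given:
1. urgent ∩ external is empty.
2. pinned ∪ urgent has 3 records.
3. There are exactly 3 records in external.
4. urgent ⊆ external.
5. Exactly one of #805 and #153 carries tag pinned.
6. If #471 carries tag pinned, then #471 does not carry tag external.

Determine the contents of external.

external = {#153, #805, #972}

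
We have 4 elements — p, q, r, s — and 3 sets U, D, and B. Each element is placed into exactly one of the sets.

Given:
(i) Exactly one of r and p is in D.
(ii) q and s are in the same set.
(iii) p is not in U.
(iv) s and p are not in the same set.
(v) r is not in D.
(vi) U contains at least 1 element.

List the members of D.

D = {p}

From (iii): p ∉ U.
From (v): r ∉ D.
(i) (exactly one): p ∈ D.
(iv): s ∉ D.
(ii): q matches s: q ∉ D.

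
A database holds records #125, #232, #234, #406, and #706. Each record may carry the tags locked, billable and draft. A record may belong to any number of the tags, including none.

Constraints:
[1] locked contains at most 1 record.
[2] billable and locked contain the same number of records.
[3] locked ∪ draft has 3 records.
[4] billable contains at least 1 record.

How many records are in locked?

1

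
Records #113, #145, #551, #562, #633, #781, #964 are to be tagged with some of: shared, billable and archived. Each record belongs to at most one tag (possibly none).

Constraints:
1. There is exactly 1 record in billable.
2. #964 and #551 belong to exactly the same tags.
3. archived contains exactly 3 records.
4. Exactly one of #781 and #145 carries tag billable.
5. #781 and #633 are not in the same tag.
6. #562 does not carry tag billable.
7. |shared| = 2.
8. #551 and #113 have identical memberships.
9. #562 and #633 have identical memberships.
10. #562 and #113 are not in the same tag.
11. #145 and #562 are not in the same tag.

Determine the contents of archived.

archived = {#113, #551, #964}

From (6): #562 ∉ billable.
(9): #633 matches #562: #633 ∉ billable.
Suppose #113 ∉ archived: no assignment then satisfies all the clues, so #113 ∈ archived.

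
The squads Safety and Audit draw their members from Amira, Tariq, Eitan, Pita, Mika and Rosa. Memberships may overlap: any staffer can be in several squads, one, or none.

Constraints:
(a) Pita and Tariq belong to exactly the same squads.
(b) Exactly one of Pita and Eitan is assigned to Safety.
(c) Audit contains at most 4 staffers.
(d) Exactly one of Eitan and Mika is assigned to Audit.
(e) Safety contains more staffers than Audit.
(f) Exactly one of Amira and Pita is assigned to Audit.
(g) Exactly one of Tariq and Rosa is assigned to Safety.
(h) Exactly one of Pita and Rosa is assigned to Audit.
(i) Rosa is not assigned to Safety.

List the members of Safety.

From (i): Rosa ∉ Safety.
(g) (exactly one): Tariq ∈ Safety.
(a): Pita matches Tariq: Pita ∈ Safety.
(b) (exactly one): Eitan ∉ Safety.
Suppose Amira ∉ Safety: no assignment then satisfies all the clues, so Amira ∈ Safety.

Safety = {Amira, Mika, Pita, Tariq}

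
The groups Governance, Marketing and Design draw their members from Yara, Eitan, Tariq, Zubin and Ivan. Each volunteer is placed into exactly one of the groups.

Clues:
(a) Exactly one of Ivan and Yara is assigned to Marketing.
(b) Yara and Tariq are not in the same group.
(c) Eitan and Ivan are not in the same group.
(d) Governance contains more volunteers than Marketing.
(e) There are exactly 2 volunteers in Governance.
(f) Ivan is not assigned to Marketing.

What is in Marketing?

Marketing = {Yara}

From (f): Ivan ∉ Marketing.
(a) (exactly one): Yara ∈ Marketing.
(b): Tariq ∉ Marketing.
Suppose Eitan ∈ Marketing: no assignment then satisfies all the clues, so Eitan ∉ Marketing.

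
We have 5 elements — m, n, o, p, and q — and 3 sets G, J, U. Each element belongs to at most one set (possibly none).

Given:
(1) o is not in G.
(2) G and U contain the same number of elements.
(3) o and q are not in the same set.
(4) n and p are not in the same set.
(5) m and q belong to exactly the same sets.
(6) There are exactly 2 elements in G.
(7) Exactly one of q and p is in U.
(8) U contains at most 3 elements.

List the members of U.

U = {o, p}

From (1): o ∉ G.
Suppose m ∈ U: no assignment then satisfies all the clues, so m ∉ U.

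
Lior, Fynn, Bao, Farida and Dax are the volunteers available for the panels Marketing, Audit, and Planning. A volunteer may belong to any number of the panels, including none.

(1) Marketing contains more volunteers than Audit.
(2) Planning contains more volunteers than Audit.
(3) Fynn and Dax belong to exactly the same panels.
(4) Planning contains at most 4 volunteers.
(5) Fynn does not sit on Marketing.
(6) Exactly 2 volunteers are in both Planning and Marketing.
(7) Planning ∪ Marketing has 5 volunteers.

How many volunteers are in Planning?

4

From (5): Fynn ∉ Marketing.
(3): Dax matches Fynn: Dax ∉ Marketing.
Suppose Lior ∉ Marketing: no assignment then satisfies all the clues, so Lior ∈ Marketing.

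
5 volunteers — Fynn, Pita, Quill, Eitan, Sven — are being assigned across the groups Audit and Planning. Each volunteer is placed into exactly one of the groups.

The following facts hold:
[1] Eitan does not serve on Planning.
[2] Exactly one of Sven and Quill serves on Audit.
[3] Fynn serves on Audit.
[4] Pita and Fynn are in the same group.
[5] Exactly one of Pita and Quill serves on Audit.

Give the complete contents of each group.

Audit = {Eitan, Fynn, Pita, Sven}; Planning = {Quill}

From (1): Eitan ∉ Planning.
From (3): Fynn ∈ Audit.
(4): Pita matches Fynn: Pita ∈ Audit.
(5) (exactly one): Quill ∉ Audit.
Only one group left: Quill ∈ Planning.
Only one group left: Eitan ∈ Audit.
(2) (exactly one): Sven ∈ Audit.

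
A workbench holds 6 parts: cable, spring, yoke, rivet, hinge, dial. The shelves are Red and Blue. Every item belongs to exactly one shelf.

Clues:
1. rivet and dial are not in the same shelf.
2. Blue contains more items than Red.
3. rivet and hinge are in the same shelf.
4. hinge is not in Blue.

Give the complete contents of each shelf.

Red = {hinge, rivet}; Blue = {cable, dial, spring, yoke}

From (4): hinge ∉ Blue.
(3): rivet matches hinge: rivet ∉ Blue.
Only one shelf left: rivet ∈ Red.
Only one shelf left: hinge ∈ Red.
(1): dial ∉ Red.
Only one shelf left: dial ∈ Blue.
Suppose cable ∈ Red: no assignment then satisfies all the clues, so cable ∉ Red.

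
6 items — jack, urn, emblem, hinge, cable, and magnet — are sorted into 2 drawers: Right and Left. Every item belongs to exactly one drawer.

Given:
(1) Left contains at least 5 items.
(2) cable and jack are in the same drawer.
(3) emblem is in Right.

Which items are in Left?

Left = {cable, hinge, jack, magnet, urn}

From (3): emblem ∈ Right.
(1): only 5 candidates remain for Left, so all are in.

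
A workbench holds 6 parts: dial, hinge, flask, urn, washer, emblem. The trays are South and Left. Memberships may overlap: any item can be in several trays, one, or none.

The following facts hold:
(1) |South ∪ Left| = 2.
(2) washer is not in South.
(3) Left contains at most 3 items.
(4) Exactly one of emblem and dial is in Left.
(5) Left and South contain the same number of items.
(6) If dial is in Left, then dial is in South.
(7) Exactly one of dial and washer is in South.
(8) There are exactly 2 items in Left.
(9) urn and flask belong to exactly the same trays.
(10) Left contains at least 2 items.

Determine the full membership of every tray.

South = {dial, hinge}; Left = {dial, hinge}

From (2): washer ∉ South.
(7) (exactly one): dial ∈ South.
Suppose dial ∉ Left: no assignment then satisfies all the clues, so dial ∈ Left.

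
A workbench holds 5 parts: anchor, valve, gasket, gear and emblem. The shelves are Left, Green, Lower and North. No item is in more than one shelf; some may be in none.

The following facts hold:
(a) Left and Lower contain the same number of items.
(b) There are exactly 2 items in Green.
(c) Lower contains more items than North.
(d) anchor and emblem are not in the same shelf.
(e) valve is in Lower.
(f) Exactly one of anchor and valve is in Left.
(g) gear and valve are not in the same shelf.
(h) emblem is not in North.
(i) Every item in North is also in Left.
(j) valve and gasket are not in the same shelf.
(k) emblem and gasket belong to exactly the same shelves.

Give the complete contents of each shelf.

Left = {anchor}; Green = {emblem, gasket}; Lower = {valve}; North = {}

From (e): valve ∈ Lower.
From (h): emblem ∉ North.
(f) (exactly one): anchor ∈ Left.
(g): gear ∉ Lower.
(j): gasket ∉ Lower.
(k): emblem matches gasket: emblem ∉ Lower.
(k): gasket matches emblem: gasket ∉ North.
(d): emblem ∉ Left.
(k): gasket matches emblem: gasket ∉ Left.
Suppose gasket ∉ Green: no assignment then satisfies all the clues, so gasket ∈ Green.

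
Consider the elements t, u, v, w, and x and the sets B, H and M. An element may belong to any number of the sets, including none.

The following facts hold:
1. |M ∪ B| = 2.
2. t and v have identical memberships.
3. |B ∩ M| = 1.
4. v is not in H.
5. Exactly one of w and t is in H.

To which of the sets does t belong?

t: none

From (4): v ∉ H.
(2): t matches v: t ∉ H.
(5) (exactly one): w ∈ H.
Suppose t ∈ B: no assignment then satisfies all the clues, so t ∉ B.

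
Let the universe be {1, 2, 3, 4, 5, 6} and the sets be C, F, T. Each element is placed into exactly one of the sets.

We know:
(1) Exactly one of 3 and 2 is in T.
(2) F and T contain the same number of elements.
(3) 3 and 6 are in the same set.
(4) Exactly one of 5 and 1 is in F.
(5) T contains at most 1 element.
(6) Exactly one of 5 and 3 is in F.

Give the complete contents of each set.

C = {1, 3, 4, 6}; F = {5}; T = {2}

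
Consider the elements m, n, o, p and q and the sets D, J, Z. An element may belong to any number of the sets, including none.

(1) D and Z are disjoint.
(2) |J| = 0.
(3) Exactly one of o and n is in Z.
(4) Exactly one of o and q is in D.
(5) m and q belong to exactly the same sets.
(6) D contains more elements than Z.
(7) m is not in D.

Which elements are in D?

From (7): m ∉ D.
(2): J already has 0, so the rest are out.
(5): q matches m: q ∉ D.
(4) (exactly one): o ∈ D.
(1) (disjoint): o ∉ Z.
(3) (exactly one): n ∈ Z.
(1) (disjoint): n ∉ D.
Suppose p ∉ D: no assignment then satisfies all the clues, so p ∈ D.

D = {o, p}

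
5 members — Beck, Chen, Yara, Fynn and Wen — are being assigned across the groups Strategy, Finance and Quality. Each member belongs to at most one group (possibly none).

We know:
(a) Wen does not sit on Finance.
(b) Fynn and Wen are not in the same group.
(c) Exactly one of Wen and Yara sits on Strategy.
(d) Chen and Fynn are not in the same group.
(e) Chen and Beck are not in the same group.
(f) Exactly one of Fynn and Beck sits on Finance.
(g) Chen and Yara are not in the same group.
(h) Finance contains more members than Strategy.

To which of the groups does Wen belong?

Wen: Strategy

From (a): Wen ∉ Finance.
Suppose Wen ∉ Strategy: no assignment then satisfies all the clues, so Wen ∈ Strategy.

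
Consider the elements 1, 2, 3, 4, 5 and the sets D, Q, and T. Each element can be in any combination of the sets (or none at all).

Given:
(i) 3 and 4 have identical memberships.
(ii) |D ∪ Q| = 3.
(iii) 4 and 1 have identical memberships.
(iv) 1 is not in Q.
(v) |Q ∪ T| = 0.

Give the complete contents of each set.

D = {1, 3, 4}; Q = {}; T = {}

From (iv): 1 ∉ Q.
(iii): 4 matches 1: 4 ∉ Q.
(i): 3 matches 4: 3 ∉ Q.
Suppose 1 ∉ D: no assignment then satisfies all the clues, so 1 ∈ D.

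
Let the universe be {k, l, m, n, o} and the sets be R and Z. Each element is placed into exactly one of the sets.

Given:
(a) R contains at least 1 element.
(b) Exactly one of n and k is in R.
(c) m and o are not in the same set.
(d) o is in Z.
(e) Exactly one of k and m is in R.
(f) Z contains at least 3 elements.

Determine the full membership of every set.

From (d): o ∈ Z.
(c): m ∉ Z.
Only one set left: m ∈ R.
(e) (exactly one): k ∉ R.
Only one set left: k ∈ Z.
(b) (exactly one): n ∈ R.
(f): only 3 candidates remain for Z, so all are in.

R = {m, n}; Z = {k, l, o}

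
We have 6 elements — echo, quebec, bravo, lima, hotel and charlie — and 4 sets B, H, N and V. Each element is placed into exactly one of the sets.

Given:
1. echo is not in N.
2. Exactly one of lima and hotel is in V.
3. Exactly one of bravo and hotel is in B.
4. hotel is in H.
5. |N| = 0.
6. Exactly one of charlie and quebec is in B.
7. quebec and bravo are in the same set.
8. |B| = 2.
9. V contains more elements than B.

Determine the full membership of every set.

B = {bravo, quebec}; H = {hotel}; N = {}; V = {charlie, echo, lima}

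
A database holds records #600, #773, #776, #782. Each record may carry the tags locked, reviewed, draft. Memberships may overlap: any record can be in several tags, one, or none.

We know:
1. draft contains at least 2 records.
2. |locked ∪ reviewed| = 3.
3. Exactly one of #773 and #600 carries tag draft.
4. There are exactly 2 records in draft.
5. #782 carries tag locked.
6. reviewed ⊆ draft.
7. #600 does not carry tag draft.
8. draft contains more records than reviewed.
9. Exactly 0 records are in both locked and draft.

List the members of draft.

draft = {#773, #776}

From (5): #782 ∈ locked.
From (7): #600 ∉ draft.
(3) (exactly one): #773 ∈ draft.
(6) contrapositive: #600 ∉ reviewed.
Suppose #776 ∉ draft: no assignment then satisfies all the clues, so #776 ∈ draft.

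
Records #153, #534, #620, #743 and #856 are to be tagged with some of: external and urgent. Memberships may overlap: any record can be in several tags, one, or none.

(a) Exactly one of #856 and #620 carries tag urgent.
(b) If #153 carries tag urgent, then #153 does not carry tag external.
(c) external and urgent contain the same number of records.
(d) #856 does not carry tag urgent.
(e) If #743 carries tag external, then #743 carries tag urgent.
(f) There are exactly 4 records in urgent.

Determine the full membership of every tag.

external = {#534, #620, #743, #856}; urgent = {#153, #534, #620, #743}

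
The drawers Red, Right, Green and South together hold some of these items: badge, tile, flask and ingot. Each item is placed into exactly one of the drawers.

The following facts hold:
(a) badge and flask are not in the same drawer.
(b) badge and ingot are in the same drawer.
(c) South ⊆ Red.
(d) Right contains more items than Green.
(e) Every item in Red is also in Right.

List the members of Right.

Right = {badge, ingot, tile}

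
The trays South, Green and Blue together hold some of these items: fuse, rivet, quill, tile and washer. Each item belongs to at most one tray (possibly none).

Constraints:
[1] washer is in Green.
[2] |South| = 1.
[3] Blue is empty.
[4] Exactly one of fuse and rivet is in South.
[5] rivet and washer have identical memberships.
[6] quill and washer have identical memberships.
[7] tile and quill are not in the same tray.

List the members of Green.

Green = {quill, rivet, washer}

From (1): washer ∈ Green.
(3): Blue already has 0, so the rest are out.
(5): rivet matches washer: rivet ∉ South.
(5): rivet matches washer: rivet ∈ Green.
(6): quill matches washer: quill ∉ South.
(6): quill matches washer: quill ∈ Green.
(7): tile ∉ Green.
(4) (exactly one): fuse ∈ South.
(2): South already has 1, so the rest are out.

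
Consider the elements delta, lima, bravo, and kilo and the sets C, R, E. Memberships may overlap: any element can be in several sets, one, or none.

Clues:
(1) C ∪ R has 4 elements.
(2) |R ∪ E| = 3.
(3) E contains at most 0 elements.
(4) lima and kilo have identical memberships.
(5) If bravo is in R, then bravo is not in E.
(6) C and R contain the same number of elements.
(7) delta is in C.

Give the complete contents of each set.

C = {delta, kilo, lima}; R = {bravo, kilo, lima}; E = {}

From (7): delta ∈ C.
(3): E already has 0, so the rest are out.
Suppose delta ∈ R: no assignment then satisfies all the clues, so delta ∉ R.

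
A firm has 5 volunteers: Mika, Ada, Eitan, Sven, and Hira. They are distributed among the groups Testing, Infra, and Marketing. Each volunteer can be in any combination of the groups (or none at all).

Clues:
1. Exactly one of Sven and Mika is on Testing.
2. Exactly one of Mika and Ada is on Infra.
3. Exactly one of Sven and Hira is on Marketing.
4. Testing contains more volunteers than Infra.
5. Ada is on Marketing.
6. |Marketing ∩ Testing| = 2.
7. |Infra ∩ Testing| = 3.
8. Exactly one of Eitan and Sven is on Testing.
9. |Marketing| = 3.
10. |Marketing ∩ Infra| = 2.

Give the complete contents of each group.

Testing = {Ada, Eitan, Hira, Mika}; Infra = {Ada, Eitan, Hira}; Marketing = {Ada, Eitan, Sven}

From (5): Ada ∈ Marketing.
Suppose Mika ∉ Testing: no assignment then satisfies all the clues, so Mika ∈ Testing.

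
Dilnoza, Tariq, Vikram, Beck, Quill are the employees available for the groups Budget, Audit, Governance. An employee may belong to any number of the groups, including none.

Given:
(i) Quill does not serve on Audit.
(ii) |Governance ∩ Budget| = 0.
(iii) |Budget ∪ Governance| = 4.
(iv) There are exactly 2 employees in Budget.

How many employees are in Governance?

2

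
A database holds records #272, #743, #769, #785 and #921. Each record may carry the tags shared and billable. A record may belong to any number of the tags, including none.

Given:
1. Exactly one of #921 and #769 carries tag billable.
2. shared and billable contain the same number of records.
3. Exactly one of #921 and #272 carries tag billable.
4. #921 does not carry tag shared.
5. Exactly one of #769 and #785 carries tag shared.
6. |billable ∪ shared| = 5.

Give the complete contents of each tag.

From (4): #921 ∉ shared.
Suppose #272 ∉ shared: no assignment then satisfies all the clues, so #272 ∈ shared.

shared = {#272, #743, #769}; billable = {#743, #785, #921}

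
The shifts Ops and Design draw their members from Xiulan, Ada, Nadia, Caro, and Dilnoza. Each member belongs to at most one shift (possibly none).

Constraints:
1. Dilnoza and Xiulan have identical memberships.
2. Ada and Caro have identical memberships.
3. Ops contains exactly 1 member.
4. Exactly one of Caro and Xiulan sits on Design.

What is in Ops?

Ops = {Nadia}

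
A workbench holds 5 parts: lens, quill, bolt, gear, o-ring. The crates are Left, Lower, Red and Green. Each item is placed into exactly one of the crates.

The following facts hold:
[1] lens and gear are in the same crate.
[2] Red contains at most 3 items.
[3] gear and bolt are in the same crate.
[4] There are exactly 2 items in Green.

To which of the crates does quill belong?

quill: Green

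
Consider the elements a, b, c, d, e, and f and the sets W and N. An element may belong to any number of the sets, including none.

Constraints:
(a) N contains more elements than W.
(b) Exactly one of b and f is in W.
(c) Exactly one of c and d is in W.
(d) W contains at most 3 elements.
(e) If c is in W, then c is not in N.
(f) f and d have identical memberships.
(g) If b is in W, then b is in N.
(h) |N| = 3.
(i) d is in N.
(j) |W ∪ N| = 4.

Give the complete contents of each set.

W = {b, c}; N = {b, d, f}

From (i): d ∈ N.
(f): f matches d: f ∈ N.
Suppose a ∈ W: no assignment then satisfies all the clues, so a ∉ W.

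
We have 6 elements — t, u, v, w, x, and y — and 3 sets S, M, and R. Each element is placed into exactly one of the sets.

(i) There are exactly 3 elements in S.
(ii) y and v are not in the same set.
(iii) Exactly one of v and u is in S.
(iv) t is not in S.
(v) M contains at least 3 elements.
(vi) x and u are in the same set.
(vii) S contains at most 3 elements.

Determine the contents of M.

M = {t, v, w}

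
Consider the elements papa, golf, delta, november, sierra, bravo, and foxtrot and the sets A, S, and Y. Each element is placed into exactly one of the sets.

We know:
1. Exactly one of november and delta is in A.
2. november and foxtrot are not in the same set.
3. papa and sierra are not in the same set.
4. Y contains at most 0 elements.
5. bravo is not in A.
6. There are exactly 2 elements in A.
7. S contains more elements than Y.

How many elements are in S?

5

From (5): bravo ∉ A.
(4): Y already has 0, so the rest are out.
Only one set left: bravo ∈ S.
Suppose golf ∈ A: no assignment then satisfies all the clues, so golf ∉ A.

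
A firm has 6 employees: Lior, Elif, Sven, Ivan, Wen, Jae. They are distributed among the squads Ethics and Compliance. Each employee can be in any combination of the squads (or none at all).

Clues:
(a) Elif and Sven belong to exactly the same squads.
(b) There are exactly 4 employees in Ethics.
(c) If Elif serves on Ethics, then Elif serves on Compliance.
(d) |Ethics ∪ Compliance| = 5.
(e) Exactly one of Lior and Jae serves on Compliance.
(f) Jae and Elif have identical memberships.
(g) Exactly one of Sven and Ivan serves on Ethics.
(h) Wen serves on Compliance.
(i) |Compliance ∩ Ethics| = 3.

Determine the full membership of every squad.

From (h): Wen ∈ Compliance.
Suppose Lior ∉ Ethics: no assignment then satisfies all the clues, so Lior ∈ Ethics.

Ethics = {Elif, Jae, Lior, Sven}; Compliance = {Elif, Jae, Sven, Wen}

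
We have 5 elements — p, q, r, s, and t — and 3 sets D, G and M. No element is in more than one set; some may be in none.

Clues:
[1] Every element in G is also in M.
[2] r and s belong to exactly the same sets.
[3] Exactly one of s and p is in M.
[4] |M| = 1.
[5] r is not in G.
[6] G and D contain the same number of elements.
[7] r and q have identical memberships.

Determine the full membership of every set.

D = {}; G = {}; M = {p}

From (5): r ∉ G.
(2): s matches r: s ∉ G.
(7): q matches r: q ∉ G.
Suppose p ∈ D: no assignment then satisfies all the clues, so p ∉ D.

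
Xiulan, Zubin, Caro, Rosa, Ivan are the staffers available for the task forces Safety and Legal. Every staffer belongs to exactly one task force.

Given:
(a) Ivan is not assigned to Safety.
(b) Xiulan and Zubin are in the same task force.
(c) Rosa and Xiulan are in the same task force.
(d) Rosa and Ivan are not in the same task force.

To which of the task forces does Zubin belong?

From (a): Ivan ∉ Safety.
Only one task force left: Ivan ∈ Legal.
(d): Rosa ∉ Legal.
Only one task force left: Rosa ∈ Safety.
(c): Xiulan matches Rosa: Xiulan ∈ Safety.
(b): Zubin matches Xiulan: Zubin ∈ Safety.

Zubin: Safety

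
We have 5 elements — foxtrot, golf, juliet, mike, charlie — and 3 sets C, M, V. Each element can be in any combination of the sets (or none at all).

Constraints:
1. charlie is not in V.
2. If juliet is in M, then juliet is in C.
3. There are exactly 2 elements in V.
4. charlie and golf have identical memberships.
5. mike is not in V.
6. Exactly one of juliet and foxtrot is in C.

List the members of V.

From (1): charlie ∉ V.
From (5): mike ∉ V.
(4): golf matches charlie: golf ∉ V.
(3): only 2 candidates remain for V, so all are in.

V = {foxtrot, juliet}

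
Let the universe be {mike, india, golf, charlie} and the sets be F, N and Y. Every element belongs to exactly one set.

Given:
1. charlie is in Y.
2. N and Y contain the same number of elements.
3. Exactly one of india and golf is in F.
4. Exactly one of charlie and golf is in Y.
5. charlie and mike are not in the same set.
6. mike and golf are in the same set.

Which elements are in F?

F = {golf, mike}

From (1): charlie ∈ Y.
(4) (exactly one): golf ∉ Y.
(5): mike ∉ Y.
Suppose mike ∉ F: no assignment then satisfies all the clues, so mike ∈ F.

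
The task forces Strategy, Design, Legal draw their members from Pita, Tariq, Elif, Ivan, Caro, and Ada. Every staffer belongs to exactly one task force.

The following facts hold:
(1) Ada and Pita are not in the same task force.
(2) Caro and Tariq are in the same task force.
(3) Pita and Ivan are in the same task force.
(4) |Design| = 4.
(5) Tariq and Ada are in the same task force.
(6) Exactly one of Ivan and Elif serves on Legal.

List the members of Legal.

Legal = {Ivan, Pita}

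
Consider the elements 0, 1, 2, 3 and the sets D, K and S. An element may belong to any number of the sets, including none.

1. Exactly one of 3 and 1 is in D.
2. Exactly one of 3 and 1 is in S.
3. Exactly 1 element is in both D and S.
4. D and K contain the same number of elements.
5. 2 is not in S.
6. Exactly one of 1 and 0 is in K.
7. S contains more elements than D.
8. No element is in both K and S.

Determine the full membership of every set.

D = {3}; K = {1}; S = {0, 3}

From (5): 2 ∉ S.
Suppose 0 ∈ D: no assignment then satisfies all the clues, so 0 ∉ D.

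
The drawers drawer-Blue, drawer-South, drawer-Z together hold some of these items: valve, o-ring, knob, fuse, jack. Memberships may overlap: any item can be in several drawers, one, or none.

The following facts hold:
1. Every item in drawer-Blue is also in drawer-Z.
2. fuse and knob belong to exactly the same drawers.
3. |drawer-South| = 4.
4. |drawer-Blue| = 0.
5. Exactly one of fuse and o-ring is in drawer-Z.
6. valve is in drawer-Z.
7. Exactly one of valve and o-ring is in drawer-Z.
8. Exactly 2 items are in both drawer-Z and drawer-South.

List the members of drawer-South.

drawer-South = {fuse, jack, knob, o-ring}

From (6): valve ∈ drawer-Z.
(4): drawer-Blue already has 0, so the rest are out.
(7) (exactly one): o-ring ∉ drawer-Z.
(5) (exactly one): fuse ∈ drawer-Z.
(2): knob matches fuse: knob ∈ drawer-Z.
Suppose valve ∈ drawer-South: no assignment then satisfies all the clues, so valve ∉ drawer-South.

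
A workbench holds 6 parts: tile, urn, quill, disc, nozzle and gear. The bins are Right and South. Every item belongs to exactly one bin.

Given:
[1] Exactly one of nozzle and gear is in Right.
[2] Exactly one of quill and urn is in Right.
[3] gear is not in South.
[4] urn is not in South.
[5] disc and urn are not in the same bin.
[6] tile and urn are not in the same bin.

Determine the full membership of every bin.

From (3): gear ∉ South.
From (4): urn ∉ South.
Only one bin left: urn ∈ Right.
Only one bin left: gear ∈ Right.
(1) (exactly one): nozzle ∉ Right.
(2) (exactly one): quill ∉ Right.
(5): disc ∉ Right.
(6): tile ∉ Right.
Only one bin left: tile ∈ South.
Only one bin left: quill ∈ South.
Only one bin left: disc ∈ South.
Only one bin left: nozzle ∈ South.

Right = {gear, urn}; South = {disc, nozzle, quill, tile}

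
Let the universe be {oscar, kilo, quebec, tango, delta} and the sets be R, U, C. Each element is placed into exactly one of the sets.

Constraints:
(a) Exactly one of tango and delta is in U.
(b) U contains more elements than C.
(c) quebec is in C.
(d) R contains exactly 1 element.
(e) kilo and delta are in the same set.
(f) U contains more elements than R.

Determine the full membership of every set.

From (c): quebec ∈ C.
Suppose oscar ∈ R: no assignment then satisfies all the clues, so oscar ∉ R.

R = {tango}; U = {delta, kilo, oscar}; C = {quebec}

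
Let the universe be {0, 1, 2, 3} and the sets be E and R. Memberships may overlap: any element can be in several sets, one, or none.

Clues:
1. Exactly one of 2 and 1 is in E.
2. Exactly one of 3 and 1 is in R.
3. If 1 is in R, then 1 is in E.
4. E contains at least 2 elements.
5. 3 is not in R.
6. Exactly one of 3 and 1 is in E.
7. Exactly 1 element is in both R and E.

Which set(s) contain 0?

From (5): 3 ∉ R.
(2) (exactly one): 1 ∈ R.
(3): 1 ∈ E.
(6) (exactly one): 3 ∉ E.
(1) (exactly one): 2 ∉ E.
(4): only 2 candidates remain for E, so all are in.
Suppose 0 ∈ R: no assignment then satisfies all the clues, so 0 ∉ R.

0: E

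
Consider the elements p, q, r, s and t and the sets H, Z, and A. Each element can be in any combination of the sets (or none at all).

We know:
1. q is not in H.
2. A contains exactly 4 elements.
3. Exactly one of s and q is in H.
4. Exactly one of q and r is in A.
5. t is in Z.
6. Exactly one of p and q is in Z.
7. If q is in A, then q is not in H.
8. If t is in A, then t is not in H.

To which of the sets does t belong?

t: A, Z

From (1): q ∉ H.
From (5): t ∈ Z.
(3) (exactly one): s ∈ H.
Suppose t ∈ H: no assignment then satisfies all the clues, so t ∉ H.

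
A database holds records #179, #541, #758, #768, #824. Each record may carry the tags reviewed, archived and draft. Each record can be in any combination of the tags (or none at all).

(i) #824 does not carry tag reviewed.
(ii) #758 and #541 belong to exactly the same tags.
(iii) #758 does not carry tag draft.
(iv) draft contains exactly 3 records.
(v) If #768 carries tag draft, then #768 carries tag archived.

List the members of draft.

From (i): #824 ∉ reviewed.
From (iii): #758 ∉ draft.
(ii): #541 matches #758: #541 ∉ draft.
(iv): only 3 candidates remain for draft, so all are in.
(v): #768 ∈ archived.

draft = {#179, #768, #824}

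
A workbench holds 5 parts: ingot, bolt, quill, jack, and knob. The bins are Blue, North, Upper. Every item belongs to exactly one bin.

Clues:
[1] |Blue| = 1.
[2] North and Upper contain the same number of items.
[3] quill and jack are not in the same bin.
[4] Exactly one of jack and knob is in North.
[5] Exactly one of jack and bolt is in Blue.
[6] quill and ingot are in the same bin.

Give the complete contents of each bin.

Blue = {jack}; North = {bolt, knob}; Upper = {ingot, quill}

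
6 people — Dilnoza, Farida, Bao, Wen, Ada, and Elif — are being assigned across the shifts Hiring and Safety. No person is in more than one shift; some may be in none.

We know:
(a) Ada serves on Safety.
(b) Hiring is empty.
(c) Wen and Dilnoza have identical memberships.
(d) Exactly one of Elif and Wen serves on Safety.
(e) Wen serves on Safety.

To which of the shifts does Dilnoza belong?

Dilnoza: Safety

From (a): Ada ∈ Safety.
From (e): Wen ∈ Safety.
(b): Hiring already has 0, so the rest are out.
(c): Dilnoza matches Wen: Dilnoza ∈ Safety.
(d) (exactly one): Elif ∉ Safety.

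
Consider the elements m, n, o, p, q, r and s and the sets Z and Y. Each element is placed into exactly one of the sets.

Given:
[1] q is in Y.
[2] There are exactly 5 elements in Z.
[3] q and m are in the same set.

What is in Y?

From (1): q ∈ Y.
(3): m matches q: m ∉ Z.
(3): m matches q: m ∈ Y.
(2): only 5 candidates remain for Z, so all are in.

Y = {m, q}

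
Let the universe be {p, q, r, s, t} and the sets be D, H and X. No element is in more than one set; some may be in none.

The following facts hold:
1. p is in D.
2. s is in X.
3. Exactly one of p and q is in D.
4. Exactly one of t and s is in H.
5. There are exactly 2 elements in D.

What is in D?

D = {p, r}

From (1): p ∈ D.
From (2): s ∈ X.
(3) (exactly one): q ∉ D.
(4) (exactly one): t ∈ H.
(5): only 2 candidates remain for D, so all are in.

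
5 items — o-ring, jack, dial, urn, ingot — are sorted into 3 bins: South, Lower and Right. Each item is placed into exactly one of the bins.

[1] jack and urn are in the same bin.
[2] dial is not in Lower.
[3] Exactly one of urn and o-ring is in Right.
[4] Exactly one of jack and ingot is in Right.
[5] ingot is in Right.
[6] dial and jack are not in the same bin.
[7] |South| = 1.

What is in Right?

Right = {ingot, o-ring}

From (2): dial ∉ Lower.
From (5): ingot ∈ Right.
(4) (exactly one): jack ∉ Right.
(1): urn matches jack: urn ∉ Right.
(3) (exactly one): o-ring ∈ Right.
Suppose dial ∈ Right: no assignment then satisfies all the clues, so dial ∉ Right.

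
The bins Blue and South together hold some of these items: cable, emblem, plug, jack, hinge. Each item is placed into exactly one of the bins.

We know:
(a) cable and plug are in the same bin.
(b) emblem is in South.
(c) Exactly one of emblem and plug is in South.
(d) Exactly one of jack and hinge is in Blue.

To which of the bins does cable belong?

cable: Blue

From (b): emblem ∈ South.
(c) (exactly one): plug ∉ South.
Only one bin left: plug ∈ Blue.
(a): cable matches plug: cable ∈ Blue.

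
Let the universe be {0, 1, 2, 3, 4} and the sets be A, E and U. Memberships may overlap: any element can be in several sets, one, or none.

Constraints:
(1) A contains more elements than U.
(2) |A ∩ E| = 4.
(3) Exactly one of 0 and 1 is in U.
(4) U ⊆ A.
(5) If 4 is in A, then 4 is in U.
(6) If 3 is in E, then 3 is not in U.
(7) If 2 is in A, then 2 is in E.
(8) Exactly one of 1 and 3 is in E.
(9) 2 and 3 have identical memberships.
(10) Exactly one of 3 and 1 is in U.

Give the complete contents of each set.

A = {0, 1, 2, 3, 4}; E = {0, 2, 3, 4}; U = {1, 4}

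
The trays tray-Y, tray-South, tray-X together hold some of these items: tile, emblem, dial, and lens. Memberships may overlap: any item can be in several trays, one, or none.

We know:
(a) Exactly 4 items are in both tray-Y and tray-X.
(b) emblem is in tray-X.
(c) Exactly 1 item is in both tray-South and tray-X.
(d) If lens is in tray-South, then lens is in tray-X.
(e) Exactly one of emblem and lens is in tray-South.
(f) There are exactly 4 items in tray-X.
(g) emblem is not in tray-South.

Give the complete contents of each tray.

tray-Y = {dial, emblem, lens, tile}; tray-South = {lens}; tray-X = {dial, emblem, lens, tile}

From (b): emblem ∈ tray-X.
From (g): emblem ∉ tray-South.
(e) (exactly one): lens ∈ tray-South.
(f): only 4 candidates remain for tray-X, so all are in.
Suppose tile ∉ tray-Y: no assignment then satisfies all the clues, so tile ∈ tray-Y.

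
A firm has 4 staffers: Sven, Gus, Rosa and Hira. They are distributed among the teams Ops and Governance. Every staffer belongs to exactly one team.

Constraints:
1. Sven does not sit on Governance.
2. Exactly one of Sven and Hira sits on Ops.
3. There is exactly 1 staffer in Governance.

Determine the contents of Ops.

Ops = {Gus, Rosa, Sven}

From (1): Sven ∉ Governance.
Only one team left: Sven ∈ Ops.
(2) (exactly one): Hira ∉ Ops.
Only one team left: Hira ∈ Governance.
(3): Governance already has 1, so the rest are out.
Only one team left: Gus ∈ Ops.
Only one team left: Rosa ∈ Ops.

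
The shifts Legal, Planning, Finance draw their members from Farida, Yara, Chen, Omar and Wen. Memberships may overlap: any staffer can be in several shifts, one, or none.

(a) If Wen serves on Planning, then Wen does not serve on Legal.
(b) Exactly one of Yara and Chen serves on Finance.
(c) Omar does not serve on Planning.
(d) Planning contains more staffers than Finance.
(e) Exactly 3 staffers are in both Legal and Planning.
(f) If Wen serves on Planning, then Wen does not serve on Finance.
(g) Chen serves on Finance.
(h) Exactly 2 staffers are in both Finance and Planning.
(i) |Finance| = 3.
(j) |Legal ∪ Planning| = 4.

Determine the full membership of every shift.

Legal = {Chen, Farida, Yara}; Planning = {Chen, Farida, Wen, Yara}; Finance = {Chen, Farida, Omar}

From (c): Omar ∉ Planning.
From (g): Chen ∈ Finance.
(b) (exactly one): Yara ∉ Finance.
Suppose Farida ∉ Legal: no assignment then satisfies all the clues, so Farida ∈ Legal.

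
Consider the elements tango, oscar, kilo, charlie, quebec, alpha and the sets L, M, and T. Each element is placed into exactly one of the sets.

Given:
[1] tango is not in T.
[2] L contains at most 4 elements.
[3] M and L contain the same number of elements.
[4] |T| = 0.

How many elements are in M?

3

From (1): tango ∉ T.
(4): T already has 0, so the rest are out.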